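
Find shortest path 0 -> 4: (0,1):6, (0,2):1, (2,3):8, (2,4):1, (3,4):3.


Dijkstra from 0:
Distances: {0: 0, 1: 6, 2: 1, 3: 5, 4: 2}
Shortest distance to 4 = 2, path = [0, 2, 4]


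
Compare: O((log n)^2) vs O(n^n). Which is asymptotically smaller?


polylogarithmic grows slower than n^n
O((log n)^2) is asymptotically smaller; O(n^n) grows faster


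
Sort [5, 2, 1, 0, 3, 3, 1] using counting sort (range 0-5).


Count array: [1, 2, 1, 2, 0, 1]
Reconstruct: [0, 1, 1, 2, 3, 3, 5]


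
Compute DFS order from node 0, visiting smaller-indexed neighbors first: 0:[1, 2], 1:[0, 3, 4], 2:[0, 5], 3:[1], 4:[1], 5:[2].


DFS stack-based: start with [0]
Visit order: [0, 1, 3, 4, 2, 5]


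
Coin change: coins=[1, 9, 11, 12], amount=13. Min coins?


dp[0]=0; dp[i]=1+min(dp[i-c] for c in coins)
...dp[8]=8, dp[9]=1, dp[10]=2, dp[11]=1, dp[12]=1, dp[13]=2
Minimum coins for 13 = 2


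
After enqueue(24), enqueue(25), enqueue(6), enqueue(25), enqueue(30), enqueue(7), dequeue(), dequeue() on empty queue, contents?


enqueue(24) -> [24]
enqueue(25) -> [24, 25]
enqueue(6) -> [24, 25, 6]
enqueue(25) -> [24, 25, 6, 25]
enqueue(30) -> [24, 25, 6, 25, 30]
enqueue(7) -> [24, 25, 6, 25, 30, 7]
dequeue() returns 24 -> [25, 6, 25, 30, 7]
dequeue() returns 25 -> [6, 25, 30, 7]
Final queue (front to back): [6, 25, 30, 7]


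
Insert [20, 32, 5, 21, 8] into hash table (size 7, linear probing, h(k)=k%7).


Insertions: 20->slot 6; 32->slot 4; 5->slot 5; 21->slot 0; 8->slot 1
Table: [21, 8, None, None, 32, 5, 20]


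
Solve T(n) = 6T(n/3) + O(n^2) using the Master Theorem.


a=6, b=3, c=2. log_3(6)=1.631 < c=2. Case 3: O(n^c) = O(n^2)
Complexity: O(n^2)


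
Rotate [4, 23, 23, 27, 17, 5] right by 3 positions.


Right rotate by 3: [27, 17, 5, 4, 23, 23]


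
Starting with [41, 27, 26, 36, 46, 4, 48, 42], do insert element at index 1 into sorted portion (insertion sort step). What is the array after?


After one pass: [27, 41, 26, 36, 46, 4, 48, 42]


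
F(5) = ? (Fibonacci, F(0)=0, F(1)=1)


F(n)=F(n-1)+F(n-2)
...F(3)=2, F(4)=3, F(5)=5


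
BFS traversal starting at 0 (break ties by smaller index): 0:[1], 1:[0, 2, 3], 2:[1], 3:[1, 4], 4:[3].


BFS queue: start with [0]
Visit order: [0, 1, 2, 3, 4]


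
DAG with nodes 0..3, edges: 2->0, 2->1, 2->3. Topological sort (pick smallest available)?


Kahn's algorithm, process smallest node first
Order: [2, 0, 1, 3]


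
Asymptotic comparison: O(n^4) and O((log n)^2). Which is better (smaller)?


polylogarithmic grows slower than quartic
O((log n)^2) is asymptotically smaller; O(n^4) grows faster


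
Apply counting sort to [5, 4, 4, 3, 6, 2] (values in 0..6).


Count array: [0, 0, 1, 1, 2, 1, 1]
Reconstruct: [2, 3, 4, 4, 5, 6]


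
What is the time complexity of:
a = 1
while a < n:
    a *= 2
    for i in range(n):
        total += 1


Per nesting level: O(log n) * O(n) = O(n log n)
Complexity: O(n log n)


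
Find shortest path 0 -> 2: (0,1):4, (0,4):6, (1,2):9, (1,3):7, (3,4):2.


Dijkstra from 0:
Distances: {0: 0, 1: 4, 2: 13, 3: 8, 4: 6}
Shortest distance to 2 = 13, path = [0, 1, 2]


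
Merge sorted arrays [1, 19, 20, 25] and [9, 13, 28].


Compare heads, take smaller each step.
Merged: [1, 9, 13, 19, 20, 25, 28]


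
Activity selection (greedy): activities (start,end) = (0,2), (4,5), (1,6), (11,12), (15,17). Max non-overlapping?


Greedy: pick earliest-ending, then skip overlaps.
Selected (4 activities): [(0, 2), (4, 5), (11, 12), (15, 17)]


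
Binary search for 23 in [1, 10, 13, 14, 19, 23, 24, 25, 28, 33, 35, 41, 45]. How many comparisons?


Search for 23:
[0,12] mid=6 arr[6]=24
[0,5] mid=2 arr[2]=13
[3,5] mid=4 arr[4]=19
[5,5] mid=5 arr[5]=23
Total: 4 comparisons


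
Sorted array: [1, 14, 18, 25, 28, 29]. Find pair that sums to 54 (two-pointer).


Two pointers: lo=0, hi=5
Found pair: (25, 29) summing to 54


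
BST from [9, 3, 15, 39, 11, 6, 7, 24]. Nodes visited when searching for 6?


BST root = 9
Search for 6: compare at each node
Path: [9, 3, 6]


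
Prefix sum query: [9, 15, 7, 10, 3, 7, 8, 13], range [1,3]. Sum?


Prefix sums: [0, 9, 24, 31, 41, 44, 51, 59, 72]
Sum[1..3] = prefix[4] - prefix[1] = 41 - 9 = 32


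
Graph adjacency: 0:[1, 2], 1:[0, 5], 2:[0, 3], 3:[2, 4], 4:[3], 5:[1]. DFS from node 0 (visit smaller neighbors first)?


DFS stack-based: start with [0]
Visit order: [0, 1, 5, 2, 3, 4]


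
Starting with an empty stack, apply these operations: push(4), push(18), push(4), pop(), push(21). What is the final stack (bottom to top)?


push(4) -> [4]
push(18) -> [4, 18]
push(4) -> [4, 18, 4]
pop() returns 4 -> [4, 18]
push(21) -> [4, 18, 21]
Final stack (bottom to top): [4, 18, 21]


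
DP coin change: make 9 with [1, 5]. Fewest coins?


dp[0]=0; dp[i]=1+min(dp[i-c] for c in coins)
...dp[4]=4, dp[5]=1, dp[6]=2, dp[7]=3, dp[8]=4, dp[9]=5
Minimum coins for 9 = 5


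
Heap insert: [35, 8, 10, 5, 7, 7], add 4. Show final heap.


Append 4: [35, 8, 10, 5, 7, 7, 4]
Bubble up: no swaps needed
Result: [35, 8, 10, 5, 7, 7, 4]


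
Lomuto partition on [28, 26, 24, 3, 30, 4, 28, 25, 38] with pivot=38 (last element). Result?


Elements <= 38 go left of pivot.
Result: [28, 26, 24, 3, 30, 4, 28, 25, 38], pivot at index 8


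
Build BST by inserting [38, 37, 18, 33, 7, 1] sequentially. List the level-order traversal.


Root = 38; build tree by BST insertion.
Level-Order traversal: [38, 37, 18, 7, 33, 1]


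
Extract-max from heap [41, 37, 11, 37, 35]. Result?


Max = 41
Replace root with last, heapify down
Resulting heap: [37, 37, 11, 35]


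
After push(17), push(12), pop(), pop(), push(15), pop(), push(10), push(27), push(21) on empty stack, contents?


push(17) -> [17]
push(12) -> [17, 12]
pop() returns 12 -> [17]
pop() returns 17 -> []
push(15) -> [15]
pop() returns 15 -> []
push(10) -> [10]
push(27) -> [10, 27]
push(21) -> [10, 27, 21]
Final stack (bottom to top): [10, 27, 21]


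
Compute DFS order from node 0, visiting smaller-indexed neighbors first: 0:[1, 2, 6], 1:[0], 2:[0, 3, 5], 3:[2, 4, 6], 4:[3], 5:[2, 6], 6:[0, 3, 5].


DFS stack-based: start with [0]
Visit order: [0, 1, 2, 3, 4, 6, 5]


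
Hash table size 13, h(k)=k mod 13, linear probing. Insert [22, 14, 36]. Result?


Insertions: 22->slot 9; 14->slot 1; 36->slot 10
Table: [None, 14, None, None, None, None, None, None, None, 22, 36, None, None]


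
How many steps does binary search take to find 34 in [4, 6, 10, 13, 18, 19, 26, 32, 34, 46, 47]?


Search for 34:
[0,10] mid=5 arr[5]=19
[6,10] mid=8 arr[8]=34
Total: 2 comparisons


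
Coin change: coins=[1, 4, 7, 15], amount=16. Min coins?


dp[0]=0; dp[i]=1+min(dp[i-c] for c in coins)
...dp[11]=2, dp[12]=3, dp[13]=4, dp[14]=2, dp[15]=1, dp[16]=2
Minimum coins for 16 = 2


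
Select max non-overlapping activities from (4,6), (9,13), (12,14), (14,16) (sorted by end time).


Greedy: pick earliest-ending, then skip overlaps.
Selected (3 activities): [(4, 6), (9, 13), (14, 16)]


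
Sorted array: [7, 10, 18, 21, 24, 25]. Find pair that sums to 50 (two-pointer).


Two pointers: lo=0, hi=5
No pair sums to 50


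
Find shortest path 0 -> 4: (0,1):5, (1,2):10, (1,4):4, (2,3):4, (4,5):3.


Dijkstra from 0:
Distances: {0: 0, 1: 5, 2: 15, 3: 19, 4: 9, 5: 12}
Shortest distance to 4 = 9, path = [0, 1, 4]


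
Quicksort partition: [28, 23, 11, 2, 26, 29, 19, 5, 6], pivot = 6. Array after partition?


Elements <= 6 go left of pivot.
Result: [2, 5, 6, 28, 26, 29, 19, 23, 11], pivot at index 2


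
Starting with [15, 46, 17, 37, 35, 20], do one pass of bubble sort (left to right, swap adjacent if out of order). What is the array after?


After one pass: [15, 17, 37, 35, 20, 46]


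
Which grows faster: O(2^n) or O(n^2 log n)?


n^2 log n grows slower than exponential
O(n^2 log n) is asymptotically smaller; O(2^n) grows faster


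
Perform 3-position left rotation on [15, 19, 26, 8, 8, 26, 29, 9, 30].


Left rotate by 3: [8, 8, 26, 29, 9, 30, 15, 19, 26]


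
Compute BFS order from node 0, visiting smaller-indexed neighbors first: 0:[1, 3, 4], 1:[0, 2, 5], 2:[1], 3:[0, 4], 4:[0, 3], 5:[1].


BFS queue: start with [0]
Visit order: [0, 1, 3, 4, 2, 5]


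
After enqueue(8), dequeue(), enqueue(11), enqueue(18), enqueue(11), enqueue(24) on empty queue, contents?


enqueue(8) -> [8]
dequeue() returns 8 -> []
enqueue(11) -> [11]
enqueue(18) -> [11, 18]
enqueue(11) -> [11, 18, 11]
enqueue(24) -> [11, 18, 11, 24]
Final queue (front to back): [11, 18, 11, 24]


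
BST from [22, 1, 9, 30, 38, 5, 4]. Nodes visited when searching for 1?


BST root = 22
Search for 1: compare at each node
Path: [22, 1]


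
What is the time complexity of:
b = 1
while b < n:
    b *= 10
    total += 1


Per nesting level: O(log n) = O(log n)
Complexity: O(log n)


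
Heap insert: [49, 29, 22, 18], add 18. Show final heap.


Append 18: [49, 29, 22, 18, 18]
Bubble up: no swaps needed
Result: [49, 29, 22, 18, 18]


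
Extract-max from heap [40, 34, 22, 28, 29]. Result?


Max = 40
Replace root with last, heapify down
Resulting heap: [34, 29, 22, 28]


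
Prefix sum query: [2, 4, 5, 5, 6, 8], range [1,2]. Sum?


Prefix sums: [0, 2, 6, 11, 16, 22, 30]
Sum[1..2] = prefix[3] - prefix[1] = 11 - 2 = 9


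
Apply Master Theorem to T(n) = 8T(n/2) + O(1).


a=8, b=2, c=0. log_2(8)=3 > c=0. Case 1: O(n^log_b(a)) = O(n^3)
Complexity: O(n^3)


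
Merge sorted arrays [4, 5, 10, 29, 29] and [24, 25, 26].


Compare heads, take smaller each step.
Merged: [4, 5, 10, 24, 25, 26, 29, 29]


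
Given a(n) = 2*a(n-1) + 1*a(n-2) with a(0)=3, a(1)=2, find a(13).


Build bottom-up:
...a(11)=18616, a(12)=44943, a(13)=2*44943+1*18616=108502


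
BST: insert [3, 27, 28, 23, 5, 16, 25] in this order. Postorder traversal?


Root = 3; build tree by BST insertion.
Postorder traversal: [16, 5, 25, 23, 28, 27, 3]


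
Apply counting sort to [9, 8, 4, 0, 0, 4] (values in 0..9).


Count array: [2, 0, 0, 0, 2, 0, 0, 0, 1, 1]
Reconstruct: [0, 0, 4, 4, 8, 9]


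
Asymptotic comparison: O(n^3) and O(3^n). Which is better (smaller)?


cubic grows slower than exponential (base 3)
O(n^3) is asymptotically smaller; O(3^n) grows faster


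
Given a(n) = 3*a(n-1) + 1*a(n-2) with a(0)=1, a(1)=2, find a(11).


Build bottom-up:
...a(9)=29867, a(10)=98644, a(11)=3*98644+1*29867=325799


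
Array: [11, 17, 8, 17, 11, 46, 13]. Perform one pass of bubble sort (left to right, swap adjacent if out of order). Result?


After one pass: [11, 8, 17, 11, 17, 13, 46]


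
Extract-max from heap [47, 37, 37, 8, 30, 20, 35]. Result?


Max = 47
Replace root with last, heapify down
Resulting heap: [37, 35, 37, 8, 30, 20]


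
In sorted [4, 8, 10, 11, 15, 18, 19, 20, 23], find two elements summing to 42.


Two pointers: lo=0, hi=8
Found pair: (19, 23) summing to 42


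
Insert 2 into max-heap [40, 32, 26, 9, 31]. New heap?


Append 2: [40, 32, 26, 9, 31, 2]
Bubble up: no swaps needed
Result: [40, 32, 26, 9, 31, 2]


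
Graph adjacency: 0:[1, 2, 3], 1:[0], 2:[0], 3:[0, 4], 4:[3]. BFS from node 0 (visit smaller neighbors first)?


BFS queue: start with [0]
Visit order: [0, 1, 2, 3, 4]


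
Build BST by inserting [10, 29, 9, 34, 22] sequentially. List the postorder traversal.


Root = 10; build tree by BST insertion.
Postorder traversal: [9, 22, 34, 29, 10]


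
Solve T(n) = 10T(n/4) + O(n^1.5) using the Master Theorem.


a=10, b=4, c=1.5. log_4(10)=1.661 > c=1.5. Case 1: O(n^log_b(a)) = O(n^1.661)
Complexity: O(n^1.661)


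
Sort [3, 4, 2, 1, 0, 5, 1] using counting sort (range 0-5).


Count array: [1, 2, 1, 1, 1, 1]
Reconstruct: [0, 1, 1, 2, 3, 4, 5]


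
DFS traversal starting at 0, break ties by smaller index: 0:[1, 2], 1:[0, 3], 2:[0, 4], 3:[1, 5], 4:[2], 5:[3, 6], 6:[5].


DFS stack-based: start with [0]
Visit order: [0, 1, 3, 5, 6, 2, 4]


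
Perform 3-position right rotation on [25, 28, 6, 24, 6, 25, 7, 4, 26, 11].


Right rotate by 3: [4, 26, 11, 25, 28, 6, 24, 6, 25, 7]


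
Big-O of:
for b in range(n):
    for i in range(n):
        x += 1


Per nesting level: O(n) * O(n) = O(n^2)
Complexity: O(n^2)


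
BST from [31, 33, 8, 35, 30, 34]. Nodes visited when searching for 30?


BST root = 31
Search for 30: compare at each node
Path: [31, 8, 30]


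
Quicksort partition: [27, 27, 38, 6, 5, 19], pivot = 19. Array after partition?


Elements <= 19 go left of pivot.
Result: [6, 5, 19, 27, 27, 38], pivot at index 2


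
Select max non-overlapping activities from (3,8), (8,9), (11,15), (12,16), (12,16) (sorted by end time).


Greedy: pick earliest-ending, then skip overlaps.
Selected (3 activities): [(3, 8), (8, 9), (11, 15)]


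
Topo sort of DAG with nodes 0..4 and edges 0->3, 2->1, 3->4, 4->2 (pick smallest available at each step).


Kahn's algorithm, process smallest node first
Order: [0, 3, 4, 2, 1]


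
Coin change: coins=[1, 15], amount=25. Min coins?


dp[0]=0; dp[i]=1+min(dp[i-c] for c in coins)
...dp[20]=6, dp[21]=7, dp[22]=8, dp[23]=9, dp[24]=10, dp[25]=11
Minimum coins for 25 = 11


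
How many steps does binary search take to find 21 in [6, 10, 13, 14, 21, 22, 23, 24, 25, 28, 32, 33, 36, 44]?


Search for 21:
[0,13] mid=6 arr[6]=23
[0,5] mid=2 arr[2]=13
[3,5] mid=4 arr[4]=21
Total: 3 comparisons


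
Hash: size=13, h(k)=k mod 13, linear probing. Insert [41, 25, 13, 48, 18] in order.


Insertions: 41->slot 2; 25->slot 12; 13->slot 0; 48->slot 9; 18->slot 5
Table: [13, None, 41, None, None, 18, None, None, None, 48, None, None, 25]


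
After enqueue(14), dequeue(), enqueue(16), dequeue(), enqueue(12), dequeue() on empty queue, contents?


enqueue(14) -> [14]
dequeue() returns 14 -> []
enqueue(16) -> [16]
dequeue() returns 16 -> []
enqueue(12) -> [12]
dequeue() returns 12 -> []
Final queue (front to back): []


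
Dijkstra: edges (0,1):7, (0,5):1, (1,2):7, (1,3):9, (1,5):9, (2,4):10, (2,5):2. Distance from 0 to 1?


Dijkstra from 0:
Distances: {0: 0, 1: 7, 2: 3, 3: 16, 4: 13, 5: 1}
Shortest distance to 1 = 7, path = [0, 1]


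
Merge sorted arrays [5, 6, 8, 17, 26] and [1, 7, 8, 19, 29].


Compare heads, take smaller each step.
Merged: [1, 5, 6, 7, 8, 8, 17, 19, 26, 29]


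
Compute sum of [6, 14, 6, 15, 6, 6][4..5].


Prefix sums: [0, 6, 20, 26, 41, 47, 53]
Sum[4..5] = prefix[6] - prefix[4] = 53 - 41 = 12


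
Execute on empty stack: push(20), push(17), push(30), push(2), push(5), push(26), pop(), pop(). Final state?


push(20) -> [20]
push(17) -> [20, 17]
push(30) -> [20, 17, 30]
push(2) -> [20, 17, 30, 2]
push(5) -> [20, 17, 30, 2, 5]
push(26) -> [20, 17, 30, 2, 5, 26]
pop() returns 26 -> [20, 17, 30, 2, 5]
pop() returns 5 -> [20, 17, 30, 2]
Final stack (bottom to top): [20, 17, 30, 2]


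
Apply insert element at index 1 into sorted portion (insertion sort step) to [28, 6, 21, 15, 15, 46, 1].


After one pass: [6, 28, 21, 15, 15, 46, 1]


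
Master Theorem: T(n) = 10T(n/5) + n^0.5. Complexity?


a=10, b=5, c=0.5. log_5(10)=1.431 > c=0.5. Case 1: O(n^log_b(a)) = O(n^1.431)
Complexity: O(n^1.431)


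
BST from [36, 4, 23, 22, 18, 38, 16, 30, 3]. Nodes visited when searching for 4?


BST root = 36
Search for 4: compare at each node
Path: [36, 4]


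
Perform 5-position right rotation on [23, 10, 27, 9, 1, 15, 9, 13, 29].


Right rotate by 5: [1, 15, 9, 13, 29, 23, 10, 27, 9]


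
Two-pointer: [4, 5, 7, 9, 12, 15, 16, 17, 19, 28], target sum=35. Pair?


Two pointers: lo=0, hi=9
Found pair: (7, 28) summing to 35


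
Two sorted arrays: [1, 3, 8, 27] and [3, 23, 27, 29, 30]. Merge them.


Compare heads, take smaller each step.
Merged: [1, 3, 3, 8, 23, 27, 27, 29, 30]


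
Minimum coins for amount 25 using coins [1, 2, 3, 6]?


dp[0]=0; dp[i]=1+min(dp[i-c] for c in coins)
...dp[20]=4, dp[21]=4, dp[22]=5, dp[23]=5, dp[24]=4, dp[25]=5
Minimum coins for 25 = 5


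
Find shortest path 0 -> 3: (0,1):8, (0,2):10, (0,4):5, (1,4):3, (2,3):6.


Dijkstra from 0:
Distances: {0: 0, 1: 8, 2: 10, 3: 16, 4: 5}
Shortest distance to 3 = 16, path = [0, 2, 3]


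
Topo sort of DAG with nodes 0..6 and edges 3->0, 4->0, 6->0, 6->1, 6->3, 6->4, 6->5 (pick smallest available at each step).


Kahn's algorithm, process smallest node first
Order: [2, 6, 1, 3, 4, 0, 5]


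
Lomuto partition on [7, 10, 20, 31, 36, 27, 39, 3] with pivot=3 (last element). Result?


Elements <= 3 go left of pivot.
Result: [3, 10, 20, 31, 36, 27, 39, 7], pivot at index 0


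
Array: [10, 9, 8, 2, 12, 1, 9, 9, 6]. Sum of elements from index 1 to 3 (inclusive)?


Prefix sums: [0, 10, 19, 27, 29, 41, 42, 51, 60, 66]
Sum[1..3] = prefix[4] - prefix[1] = 29 - 10 = 19


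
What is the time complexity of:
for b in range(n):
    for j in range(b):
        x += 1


Per nesting level: O(n) * O(n) [triangular over b] = O(n^2)
Complexity: O(n^2)


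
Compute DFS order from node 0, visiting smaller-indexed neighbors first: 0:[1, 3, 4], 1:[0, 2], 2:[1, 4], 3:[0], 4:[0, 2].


DFS stack-based: start with [0]
Visit order: [0, 1, 2, 4, 3]


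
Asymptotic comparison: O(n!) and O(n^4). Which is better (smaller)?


quartic grows slower than factorial
O(n^4) is asymptotically smaller; O(n!) grows faster


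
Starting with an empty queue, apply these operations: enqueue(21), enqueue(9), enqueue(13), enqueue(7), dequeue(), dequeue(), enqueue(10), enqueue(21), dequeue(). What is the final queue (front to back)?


enqueue(21) -> [21]
enqueue(9) -> [21, 9]
enqueue(13) -> [21, 9, 13]
enqueue(7) -> [21, 9, 13, 7]
dequeue() returns 21 -> [9, 13, 7]
dequeue() returns 9 -> [13, 7]
enqueue(10) -> [13, 7, 10]
enqueue(21) -> [13, 7, 10, 21]
dequeue() returns 13 -> [7, 10, 21]
Final queue (front to back): [7, 10, 21]


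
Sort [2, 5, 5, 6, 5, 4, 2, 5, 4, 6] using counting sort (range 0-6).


Count array: [0, 0, 2, 0, 2, 4, 2]
Reconstruct: [2, 2, 4, 4, 5, 5, 5, 5, 6, 6]


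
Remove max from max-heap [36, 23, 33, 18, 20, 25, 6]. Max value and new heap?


Max = 36
Replace root with last, heapify down
Resulting heap: [33, 23, 25, 18, 20, 6]


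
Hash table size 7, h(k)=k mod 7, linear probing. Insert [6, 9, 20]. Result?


Insertions: 6->slot 6; 9->slot 2; 20->slot 0
Table: [20, None, 9, None, None, None, 6]


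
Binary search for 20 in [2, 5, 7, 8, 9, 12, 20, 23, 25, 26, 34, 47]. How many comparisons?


Search for 20:
[0,11] mid=5 arr[5]=12
[6,11] mid=8 arr[8]=25
[6,7] mid=6 arr[6]=20
Total: 3 comparisons


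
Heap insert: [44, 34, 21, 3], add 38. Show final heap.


Append 38: [44, 34, 21, 3, 38]
Bubble up: swap idx 4(38) with idx 1(34)
Result: [44, 38, 21, 3, 34]


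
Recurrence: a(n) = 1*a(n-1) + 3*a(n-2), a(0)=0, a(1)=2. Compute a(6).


Build bottom-up:
...a(4)=14, a(5)=38, a(6)=1*38+3*14=80


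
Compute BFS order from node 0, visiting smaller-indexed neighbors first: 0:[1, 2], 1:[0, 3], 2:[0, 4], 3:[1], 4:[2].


BFS queue: start with [0]
Visit order: [0, 1, 2, 3, 4]


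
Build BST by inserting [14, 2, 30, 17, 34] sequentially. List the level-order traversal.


Root = 14; build tree by BST insertion.
Level-Order traversal: [14, 2, 30, 17, 34]


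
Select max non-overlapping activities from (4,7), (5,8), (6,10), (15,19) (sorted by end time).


Greedy: pick earliest-ending, then skip overlaps.
Selected (2 activities): [(4, 7), (15, 19)]


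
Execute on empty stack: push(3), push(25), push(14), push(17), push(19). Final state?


push(3) -> [3]
push(25) -> [3, 25]
push(14) -> [3, 25, 14]
push(17) -> [3, 25, 14, 17]
push(19) -> [3, 25, 14, 17, 19]
Final stack (bottom to top): [3, 25, 14, 17, 19]


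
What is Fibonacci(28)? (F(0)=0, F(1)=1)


F(n)=F(n-1)+F(n-2)
...F(26)=121393, F(27)=196418, F(28)=317811


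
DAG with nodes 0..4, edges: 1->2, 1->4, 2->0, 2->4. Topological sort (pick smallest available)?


Kahn's algorithm, process smallest node first
Order: [1, 2, 0, 3, 4]


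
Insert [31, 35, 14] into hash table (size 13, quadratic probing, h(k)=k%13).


Insertions: 31->slot 5; 35->slot 9; 14->slot 1
Table: [None, 14, None, None, None, 31, None, None, None, 35, None, None, None]


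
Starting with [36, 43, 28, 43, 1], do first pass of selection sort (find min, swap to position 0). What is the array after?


After one pass: [1, 43, 28, 43, 36]


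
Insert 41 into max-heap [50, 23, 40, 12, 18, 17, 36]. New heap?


Append 41: [50, 23, 40, 12, 18, 17, 36, 41]
Bubble up: swap idx 7(41) with idx 3(12); swap idx 3(41) with idx 1(23)
Result: [50, 41, 40, 23, 18, 17, 36, 12]


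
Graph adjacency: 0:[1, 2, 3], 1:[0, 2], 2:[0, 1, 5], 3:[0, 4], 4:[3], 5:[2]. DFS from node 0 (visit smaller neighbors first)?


DFS stack-based: start with [0]
Visit order: [0, 1, 2, 5, 3, 4]


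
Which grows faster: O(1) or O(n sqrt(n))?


constant grows slower than n^1.5
O(1) is asymptotically smaller; O(n sqrt(n)) grows faster


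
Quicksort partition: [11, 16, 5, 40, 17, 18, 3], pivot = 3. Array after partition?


Elements <= 3 go left of pivot.
Result: [3, 16, 5, 40, 17, 18, 11], pivot at index 0


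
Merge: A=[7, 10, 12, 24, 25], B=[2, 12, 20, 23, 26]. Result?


Compare heads, take smaller each step.
Merged: [2, 7, 10, 12, 12, 20, 23, 24, 25, 26]


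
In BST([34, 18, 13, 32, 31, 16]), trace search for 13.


BST root = 34
Search for 13: compare at each node
Path: [34, 18, 13]


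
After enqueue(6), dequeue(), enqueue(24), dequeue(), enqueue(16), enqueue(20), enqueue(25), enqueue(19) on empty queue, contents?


enqueue(6) -> [6]
dequeue() returns 6 -> []
enqueue(24) -> [24]
dequeue() returns 24 -> []
enqueue(16) -> [16]
enqueue(20) -> [16, 20]
enqueue(25) -> [16, 20, 25]
enqueue(19) -> [16, 20, 25, 19]
Final queue (front to back): [16, 20, 25, 19]


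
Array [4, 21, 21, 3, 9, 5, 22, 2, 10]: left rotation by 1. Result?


Left rotate by 1: [21, 21, 3, 9, 5, 22, 2, 10, 4]


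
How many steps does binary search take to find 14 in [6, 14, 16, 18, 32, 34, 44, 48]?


Search for 14:
[0,7] mid=3 arr[3]=18
[0,2] mid=1 arr[1]=14
Total: 2 comparisons


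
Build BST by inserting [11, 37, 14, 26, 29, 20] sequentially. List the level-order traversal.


Root = 11; build tree by BST insertion.
Level-Order traversal: [11, 37, 14, 26, 20, 29]


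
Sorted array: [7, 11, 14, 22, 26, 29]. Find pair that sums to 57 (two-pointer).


Two pointers: lo=0, hi=5
No pair sums to 57


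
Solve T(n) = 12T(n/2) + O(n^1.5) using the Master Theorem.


a=12, b=2, c=1.5. log_2(12)=3.585 > c=1.5. Case 1: O(n^log_b(a)) = O(n^3.585)
Complexity: O(n^3.585)


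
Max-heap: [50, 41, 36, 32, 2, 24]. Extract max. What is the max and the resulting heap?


Max = 50
Replace root with last, heapify down
Resulting heap: [41, 32, 36, 24, 2]


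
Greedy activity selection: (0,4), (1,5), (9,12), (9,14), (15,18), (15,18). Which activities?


Greedy: pick earliest-ending, then skip overlaps.
Selected (3 activities): [(0, 4), (9, 12), (15, 18)]


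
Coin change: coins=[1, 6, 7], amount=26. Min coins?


dp[0]=0; dp[i]=1+min(dp[i-c] for c in coins)
...dp[21]=3, dp[22]=4, dp[23]=5, dp[24]=4, dp[25]=4, dp[26]=4
Minimum coins for 26 = 4


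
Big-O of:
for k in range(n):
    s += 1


Per nesting level: O(n) = O(n)
Complexity: O(n)


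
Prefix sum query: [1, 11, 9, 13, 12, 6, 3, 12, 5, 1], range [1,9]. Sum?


Prefix sums: [0, 1, 12, 21, 34, 46, 52, 55, 67, 72, 73]
Sum[1..9] = prefix[10] - prefix[1] = 73 - 1 = 72


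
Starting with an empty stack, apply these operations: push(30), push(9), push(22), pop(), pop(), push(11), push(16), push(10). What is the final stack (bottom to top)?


push(30) -> [30]
push(9) -> [30, 9]
push(22) -> [30, 9, 22]
pop() returns 22 -> [30, 9]
pop() returns 9 -> [30]
push(11) -> [30, 11]
push(16) -> [30, 11, 16]
push(10) -> [30, 11, 16, 10]
Final stack (bottom to top): [30, 11, 16, 10]


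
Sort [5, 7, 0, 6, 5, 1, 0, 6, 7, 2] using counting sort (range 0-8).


Count array: [2, 1, 1, 0, 0, 2, 2, 2, 0]
Reconstruct: [0, 0, 1, 2, 5, 5, 6, 6, 7, 7]


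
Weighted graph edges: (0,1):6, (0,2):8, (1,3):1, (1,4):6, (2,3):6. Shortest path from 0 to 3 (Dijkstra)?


Dijkstra from 0:
Distances: {0: 0, 1: 6, 2: 8, 3: 7, 4: 12}
Shortest distance to 3 = 7, path = [0, 1, 3]


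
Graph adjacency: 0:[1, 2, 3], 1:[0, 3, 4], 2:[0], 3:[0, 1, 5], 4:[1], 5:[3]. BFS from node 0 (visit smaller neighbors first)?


BFS queue: start with [0]
Visit order: [0, 1, 2, 3, 4, 5]


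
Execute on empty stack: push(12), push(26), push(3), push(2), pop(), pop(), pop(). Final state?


push(12) -> [12]
push(26) -> [12, 26]
push(3) -> [12, 26, 3]
push(2) -> [12, 26, 3, 2]
pop() returns 2 -> [12, 26, 3]
pop() returns 3 -> [12, 26]
pop() returns 26 -> [12]
Final stack (bottom to top): [12]


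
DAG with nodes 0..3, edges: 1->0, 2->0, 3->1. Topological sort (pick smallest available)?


Kahn's algorithm, process smallest node first
Order: [2, 3, 1, 0]


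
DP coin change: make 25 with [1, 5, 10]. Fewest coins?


dp[0]=0; dp[i]=1+min(dp[i-c] for c in coins)
...dp[20]=2, dp[21]=3, dp[22]=4, dp[23]=5, dp[24]=6, dp[25]=3
Minimum coins for 25 = 3


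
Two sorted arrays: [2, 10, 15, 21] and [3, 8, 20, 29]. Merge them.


Compare heads, take smaller each step.
Merged: [2, 3, 8, 10, 15, 20, 21, 29]


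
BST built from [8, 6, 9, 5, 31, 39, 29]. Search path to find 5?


BST root = 8
Search for 5: compare at each node
Path: [8, 6, 5]


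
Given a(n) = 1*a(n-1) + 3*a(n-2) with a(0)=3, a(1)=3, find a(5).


Build bottom-up:
...a(3)=21, a(4)=57, a(5)=1*57+3*21=120


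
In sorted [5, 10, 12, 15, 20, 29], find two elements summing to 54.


Two pointers: lo=0, hi=5
No pair sums to 54


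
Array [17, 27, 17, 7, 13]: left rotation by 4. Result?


Left rotate by 4: [13, 17, 27, 17, 7]


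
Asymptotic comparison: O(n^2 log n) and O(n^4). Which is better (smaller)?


n^2 log n grows slower than quartic
O(n^2 log n) is asymptotically smaller; O(n^4) grows faster


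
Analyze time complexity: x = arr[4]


Analysis: constant-time operation, no loop
Complexity: O(1)


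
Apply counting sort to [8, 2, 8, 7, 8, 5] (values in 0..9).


Count array: [0, 0, 1, 0, 0, 1, 0, 1, 3, 0]
Reconstruct: [2, 5, 7, 8, 8, 8]


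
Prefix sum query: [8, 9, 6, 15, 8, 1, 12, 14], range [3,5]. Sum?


Prefix sums: [0, 8, 17, 23, 38, 46, 47, 59, 73]
Sum[3..5] = prefix[6] - prefix[3] = 47 - 23 = 24


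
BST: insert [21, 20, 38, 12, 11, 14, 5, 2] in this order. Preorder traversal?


Root = 21; build tree by BST insertion.
Preorder traversal: [21, 20, 12, 11, 5, 2, 14, 38]


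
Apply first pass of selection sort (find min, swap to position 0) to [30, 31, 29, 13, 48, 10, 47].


After one pass: [10, 31, 29, 13, 48, 30, 47]


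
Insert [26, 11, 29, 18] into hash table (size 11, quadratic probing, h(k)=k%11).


Insertions: 26->slot 4; 11->slot 0; 29->slot 7; 18->slot 8
Table: [11, None, None, None, 26, None, None, 29, 18, None, None]


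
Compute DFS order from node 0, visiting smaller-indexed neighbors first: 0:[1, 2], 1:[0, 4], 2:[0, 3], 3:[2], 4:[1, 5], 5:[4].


DFS stack-based: start with [0]
Visit order: [0, 1, 4, 5, 2, 3]


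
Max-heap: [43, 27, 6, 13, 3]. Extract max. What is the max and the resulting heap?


Max = 43
Replace root with last, heapify down
Resulting heap: [27, 13, 6, 3]


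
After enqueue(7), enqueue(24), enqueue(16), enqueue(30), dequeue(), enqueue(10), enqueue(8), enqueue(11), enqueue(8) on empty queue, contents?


enqueue(7) -> [7]
enqueue(24) -> [7, 24]
enqueue(16) -> [7, 24, 16]
enqueue(30) -> [7, 24, 16, 30]
dequeue() returns 7 -> [24, 16, 30]
enqueue(10) -> [24, 16, 30, 10]
enqueue(8) -> [24, 16, 30, 10, 8]
enqueue(11) -> [24, 16, 30, 10, 8, 11]
enqueue(8) -> [24, 16, 30, 10, 8, 11, 8]
Final queue (front to back): [24, 16, 30, 10, 8, 11, 8]


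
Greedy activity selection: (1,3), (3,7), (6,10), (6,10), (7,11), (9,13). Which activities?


Greedy: pick earliest-ending, then skip overlaps.
Selected (3 activities): [(1, 3), (3, 7), (7, 11)]


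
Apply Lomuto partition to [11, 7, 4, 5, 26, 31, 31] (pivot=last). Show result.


Elements <= 31 go left of pivot.
Result: [11, 7, 4, 5, 26, 31, 31], pivot at index 6


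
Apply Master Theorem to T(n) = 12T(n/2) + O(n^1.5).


a=12, b=2, c=1.5. log_2(12)=3.585 > c=1.5. Case 1: O(n^log_b(a)) = O(n^3.585)
Complexity: O(n^3.585)


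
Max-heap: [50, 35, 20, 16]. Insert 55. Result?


Append 55: [50, 35, 20, 16, 55]
Bubble up: swap idx 4(55) with idx 1(35); swap idx 1(55) with idx 0(50)
Result: [55, 50, 20, 16, 35]


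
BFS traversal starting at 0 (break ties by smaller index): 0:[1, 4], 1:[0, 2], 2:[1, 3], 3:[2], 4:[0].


BFS queue: start with [0]
Visit order: [0, 1, 4, 2, 3]


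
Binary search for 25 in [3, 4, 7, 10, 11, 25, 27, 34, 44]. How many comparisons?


Search for 25:
[0,8] mid=4 arr[4]=11
[5,8] mid=6 arr[6]=27
[5,5] mid=5 arr[5]=25
Total: 3 comparisons


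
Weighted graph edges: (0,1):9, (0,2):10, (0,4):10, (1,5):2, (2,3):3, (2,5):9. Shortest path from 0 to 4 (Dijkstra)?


Dijkstra from 0:
Distances: {0: 0, 1: 9, 2: 10, 3: 13, 4: 10, 5: 11}
Shortest distance to 4 = 10, path = [0, 4]


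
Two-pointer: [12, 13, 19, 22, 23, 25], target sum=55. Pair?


Two pointers: lo=0, hi=5
No pair sums to 55


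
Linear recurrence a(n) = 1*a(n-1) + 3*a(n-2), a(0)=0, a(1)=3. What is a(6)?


Build bottom-up:
...a(4)=21, a(5)=57, a(6)=1*57+3*21=120


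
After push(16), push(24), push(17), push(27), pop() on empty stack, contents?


push(16) -> [16]
push(24) -> [16, 24]
push(17) -> [16, 24, 17]
push(27) -> [16, 24, 17, 27]
pop() returns 27 -> [16, 24, 17]
Final stack (bottom to top): [16, 24, 17]


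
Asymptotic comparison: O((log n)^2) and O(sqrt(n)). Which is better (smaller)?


polylogarithmic grows slower than sublinear
O((log n)^2) is asymptotically smaller; O(sqrt(n)) grows faster


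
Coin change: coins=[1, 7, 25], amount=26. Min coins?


dp[0]=0; dp[i]=1+min(dp[i-c] for c in coins)
...dp[21]=3, dp[22]=4, dp[23]=5, dp[24]=6, dp[25]=1, dp[26]=2
Minimum coins for 26 = 2


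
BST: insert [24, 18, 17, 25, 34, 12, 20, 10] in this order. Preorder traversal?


Root = 24; build tree by BST insertion.
Preorder traversal: [24, 18, 17, 12, 10, 20, 25, 34]


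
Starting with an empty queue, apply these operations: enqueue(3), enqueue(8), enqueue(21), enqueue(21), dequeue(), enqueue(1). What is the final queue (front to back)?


enqueue(3) -> [3]
enqueue(8) -> [3, 8]
enqueue(21) -> [3, 8, 21]
enqueue(21) -> [3, 8, 21, 21]
dequeue() returns 3 -> [8, 21, 21]
enqueue(1) -> [8, 21, 21, 1]
Final queue (front to back): [8, 21, 21, 1]


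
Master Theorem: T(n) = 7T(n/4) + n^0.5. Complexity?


a=7, b=4, c=0.5. log_4(7)=1.404 > c=0.5. Case 1: O(n^log_b(a)) = O(n^1.404)
Complexity: O(n^1.404)


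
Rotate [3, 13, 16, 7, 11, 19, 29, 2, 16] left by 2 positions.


Left rotate by 2: [16, 7, 11, 19, 29, 2, 16, 3, 13]


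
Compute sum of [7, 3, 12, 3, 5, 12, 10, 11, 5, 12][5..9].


Prefix sums: [0, 7, 10, 22, 25, 30, 42, 52, 63, 68, 80]
Sum[5..9] = prefix[10] - prefix[5] = 80 - 30 = 50


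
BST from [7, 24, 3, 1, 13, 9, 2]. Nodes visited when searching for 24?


BST root = 7
Search for 24: compare at each node
Path: [7, 24]


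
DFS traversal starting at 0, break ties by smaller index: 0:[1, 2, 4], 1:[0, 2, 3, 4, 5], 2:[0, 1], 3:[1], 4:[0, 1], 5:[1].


DFS stack-based: start with [0]
Visit order: [0, 1, 2, 3, 4, 5]


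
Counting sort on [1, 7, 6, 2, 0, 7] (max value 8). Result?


Count array: [1, 1, 1, 0, 0, 0, 1, 2, 0]
Reconstruct: [0, 1, 2, 6, 7, 7]


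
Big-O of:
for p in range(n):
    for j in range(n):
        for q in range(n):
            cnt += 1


Per nesting level: O(n) * O(n) * O(n) = O(n^3)
Complexity: O(n^3)


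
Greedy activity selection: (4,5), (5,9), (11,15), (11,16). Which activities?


Greedy: pick earliest-ending, then skip overlaps.
Selected (3 activities): [(4, 5), (5, 9), (11, 15)]


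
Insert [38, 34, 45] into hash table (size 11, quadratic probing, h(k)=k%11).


Insertions: 38->slot 5; 34->slot 1; 45->slot 2
Table: [None, 34, 45, None, None, 38, None, None, None, None, None]


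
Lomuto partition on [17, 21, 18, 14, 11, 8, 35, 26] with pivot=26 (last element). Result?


Elements <= 26 go left of pivot.
Result: [17, 21, 18, 14, 11, 8, 26, 35], pivot at index 6


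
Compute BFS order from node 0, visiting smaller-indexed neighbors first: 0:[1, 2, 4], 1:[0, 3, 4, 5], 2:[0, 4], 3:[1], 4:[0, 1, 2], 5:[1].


BFS queue: start with [0]
Visit order: [0, 1, 2, 4, 3, 5]


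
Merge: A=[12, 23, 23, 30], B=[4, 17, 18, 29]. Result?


Compare heads, take smaller each step.
Merged: [4, 12, 17, 18, 23, 23, 29, 30]


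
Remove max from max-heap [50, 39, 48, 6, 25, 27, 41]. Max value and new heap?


Max = 50
Replace root with last, heapify down
Resulting heap: [48, 39, 41, 6, 25, 27]


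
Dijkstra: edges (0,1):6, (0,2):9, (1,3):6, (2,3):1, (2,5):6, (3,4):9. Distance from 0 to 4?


Dijkstra from 0:
Distances: {0: 0, 1: 6, 2: 9, 3: 10, 4: 19, 5: 15}
Shortest distance to 4 = 19, path = [0, 2, 3, 4]


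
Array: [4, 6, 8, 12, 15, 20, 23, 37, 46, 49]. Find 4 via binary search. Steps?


Search for 4:
[0,9] mid=4 arr[4]=15
[0,3] mid=1 arr[1]=6
[0,0] mid=0 arr[0]=4
Total: 3 comparisons


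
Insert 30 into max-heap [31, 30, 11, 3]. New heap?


Append 30: [31, 30, 11, 3, 30]
Bubble up: no swaps needed
Result: [31, 30, 11, 3, 30]


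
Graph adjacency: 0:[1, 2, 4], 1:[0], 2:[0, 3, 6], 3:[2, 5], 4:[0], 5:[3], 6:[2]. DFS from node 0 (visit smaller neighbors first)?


DFS stack-based: start with [0]
Visit order: [0, 1, 2, 3, 5, 6, 4]


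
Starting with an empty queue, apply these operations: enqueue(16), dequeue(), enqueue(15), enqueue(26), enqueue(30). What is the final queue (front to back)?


enqueue(16) -> [16]
dequeue() returns 16 -> []
enqueue(15) -> [15]
enqueue(26) -> [15, 26]
enqueue(30) -> [15, 26, 30]
Final queue (front to back): [15, 26, 30]


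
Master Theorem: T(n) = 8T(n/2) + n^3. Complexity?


a=8, b=2, c=3. log_2(8)=3 = c=3. Case 2: O(n^c log n) = O(n^3 log n)
Complexity: O(n^3 log n)


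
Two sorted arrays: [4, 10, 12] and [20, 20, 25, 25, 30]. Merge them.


Compare heads, take smaller each step.
Merged: [4, 10, 12, 20, 20, 25, 25, 30]


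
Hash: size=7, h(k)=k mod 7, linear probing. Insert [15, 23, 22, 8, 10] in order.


Insertions: 15->slot 1; 23->slot 2; 22->slot 3; 8->slot 4; 10->slot 5
Table: [None, 15, 23, 22, 8, 10, None]


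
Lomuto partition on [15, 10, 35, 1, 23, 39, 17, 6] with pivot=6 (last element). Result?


Elements <= 6 go left of pivot.
Result: [1, 6, 35, 15, 23, 39, 17, 10], pivot at index 1


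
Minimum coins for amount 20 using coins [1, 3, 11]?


dp[0]=0; dp[i]=1+min(dp[i-c] for c in coins)
...dp[15]=3, dp[16]=4, dp[17]=3, dp[18]=4, dp[19]=5, dp[20]=4
Minimum coins for 20 = 4


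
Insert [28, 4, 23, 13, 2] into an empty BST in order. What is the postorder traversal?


Root = 28; build tree by BST insertion.
Postorder traversal: [2, 13, 23, 4, 28]


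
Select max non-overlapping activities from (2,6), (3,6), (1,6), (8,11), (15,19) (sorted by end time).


Greedy: pick earliest-ending, then skip overlaps.
Selected (3 activities): [(2, 6), (8, 11), (15, 19)]


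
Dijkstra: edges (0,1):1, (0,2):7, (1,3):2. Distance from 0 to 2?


Dijkstra from 0:
Distances: {0: 0, 1: 1, 2: 7, 3: 3}
Shortest distance to 2 = 7, path = [0, 2]


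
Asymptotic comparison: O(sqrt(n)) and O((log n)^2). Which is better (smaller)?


polylogarithmic grows slower than sublinear
O((log n)^2) is asymptotically smaller; O(sqrt(n)) grows faster


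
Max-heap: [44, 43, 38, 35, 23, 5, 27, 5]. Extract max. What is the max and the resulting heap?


Max = 44
Replace root with last, heapify down
Resulting heap: [43, 35, 38, 5, 23, 5, 27]


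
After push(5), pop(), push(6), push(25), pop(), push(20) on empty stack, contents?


push(5) -> [5]
pop() returns 5 -> []
push(6) -> [6]
push(25) -> [6, 25]
pop() returns 25 -> [6]
push(20) -> [6, 20]
Final stack (bottom to top): [6, 20]


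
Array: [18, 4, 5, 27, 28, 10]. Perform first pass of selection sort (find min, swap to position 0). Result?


After one pass: [4, 18, 5, 27, 28, 10]


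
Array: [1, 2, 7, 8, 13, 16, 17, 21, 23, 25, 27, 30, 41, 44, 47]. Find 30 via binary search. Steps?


Search for 30:
[0,14] mid=7 arr[7]=21
[8,14] mid=11 arr[11]=30
Total: 2 comparisons


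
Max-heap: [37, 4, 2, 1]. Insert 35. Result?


Append 35: [37, 4, 2, 1, 35]
Bubble up: swap idx 4(35) with idx 1(4)
Result: [37, 35, 2, 1, 4]


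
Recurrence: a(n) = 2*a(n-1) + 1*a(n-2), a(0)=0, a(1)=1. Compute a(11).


Build bottom-up:
...a(9)=985, a(10)=2378, a(11)=2*2378+1*985=5741


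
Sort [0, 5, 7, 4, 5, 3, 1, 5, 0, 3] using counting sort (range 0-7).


Count array: [2, 1, 0, 2, 1, 3, 0, 1]
Reconstruct: [0, 0, 1, 3, 3, 4, 5, 5, 5, 7]


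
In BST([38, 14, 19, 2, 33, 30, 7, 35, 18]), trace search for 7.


BST root = 38
Search for 7: compare at each node
Path: [38, 14, 2, 7]


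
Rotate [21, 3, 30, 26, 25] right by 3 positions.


Right rotate by 3: [30, 26, 25, 21, 3]


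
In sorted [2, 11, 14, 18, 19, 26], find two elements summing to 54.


Two pointers: lo=0, hi=5
No pair sums to 54


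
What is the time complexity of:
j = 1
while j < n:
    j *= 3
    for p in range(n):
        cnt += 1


Per nesting level: O(log n) * O(n) = O(n log n)
Complexity: O(n log n)


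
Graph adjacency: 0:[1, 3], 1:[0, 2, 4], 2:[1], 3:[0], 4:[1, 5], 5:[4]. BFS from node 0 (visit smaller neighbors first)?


BFS queue: start with [0]
Visit order: [0, 1, 3, 2, 4, 5]


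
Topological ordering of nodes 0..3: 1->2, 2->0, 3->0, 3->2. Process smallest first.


Kahn's algorithm, process smallest node first
Order: [1, 3, 2, 0]


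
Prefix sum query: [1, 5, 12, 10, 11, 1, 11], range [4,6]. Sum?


Prefix sums: [0, 1, 6, 18, 28, 39, 40, 51]
Sum[4..6] = prefix[7] - prefix[4] = 51 - 28 = 23


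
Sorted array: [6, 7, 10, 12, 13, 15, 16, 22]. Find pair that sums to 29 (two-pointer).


Two pointers: lo=0, hi=7
Found pair: (7, 22) summing to 29


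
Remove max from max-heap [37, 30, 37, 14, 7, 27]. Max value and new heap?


Max = 37
Replace root with last, heapify down
Resulting heap: [37, 30, 27, 14, 7]


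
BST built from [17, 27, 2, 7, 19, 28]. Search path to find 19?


BST root = 17
Search for 19: compare at each node
Path: [17, 27, 19]


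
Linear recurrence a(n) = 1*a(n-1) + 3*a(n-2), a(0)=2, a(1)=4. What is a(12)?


Build bottom-up:
...a(10)=7684, a(11)=17686, a(12)=1*17686+3*7684=40738


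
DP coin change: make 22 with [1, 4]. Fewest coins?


dp[0]=0; dp[i]=1+min(dp[i-c] for c in coins)
...dp[17]=5, dp[18]=6, dp[19]=7, dp[20]=5, dp[21]=6, dp[22]=7
Minimum coins for 22 = 7


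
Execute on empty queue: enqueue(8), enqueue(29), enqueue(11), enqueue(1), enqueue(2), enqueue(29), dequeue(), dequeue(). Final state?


enqueue(8) -> [8]
enqueue(29) -> [8, 29]
enqueue(11) -> [8, 29, 11]
enqueue(1) -> [8, 29, 11, 1]
enqueue(2) -> [8, 29, 11, 1, 2]
enqueue(29) -> [8, 29, 11, 1, 2, 29]
dequeue() returns 8 -> [29, 11, 1, 2, 29]
dequeue() returns 29 -> [11, 1, 2, 29]
Final queue (front to back): [11, 1, 2, 29]


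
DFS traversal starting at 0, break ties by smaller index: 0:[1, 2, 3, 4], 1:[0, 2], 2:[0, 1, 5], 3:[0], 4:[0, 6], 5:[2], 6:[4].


DFS stack-based: start with [0]
Visit order: [0, 1, 2, 5, 3, 4, 6]
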